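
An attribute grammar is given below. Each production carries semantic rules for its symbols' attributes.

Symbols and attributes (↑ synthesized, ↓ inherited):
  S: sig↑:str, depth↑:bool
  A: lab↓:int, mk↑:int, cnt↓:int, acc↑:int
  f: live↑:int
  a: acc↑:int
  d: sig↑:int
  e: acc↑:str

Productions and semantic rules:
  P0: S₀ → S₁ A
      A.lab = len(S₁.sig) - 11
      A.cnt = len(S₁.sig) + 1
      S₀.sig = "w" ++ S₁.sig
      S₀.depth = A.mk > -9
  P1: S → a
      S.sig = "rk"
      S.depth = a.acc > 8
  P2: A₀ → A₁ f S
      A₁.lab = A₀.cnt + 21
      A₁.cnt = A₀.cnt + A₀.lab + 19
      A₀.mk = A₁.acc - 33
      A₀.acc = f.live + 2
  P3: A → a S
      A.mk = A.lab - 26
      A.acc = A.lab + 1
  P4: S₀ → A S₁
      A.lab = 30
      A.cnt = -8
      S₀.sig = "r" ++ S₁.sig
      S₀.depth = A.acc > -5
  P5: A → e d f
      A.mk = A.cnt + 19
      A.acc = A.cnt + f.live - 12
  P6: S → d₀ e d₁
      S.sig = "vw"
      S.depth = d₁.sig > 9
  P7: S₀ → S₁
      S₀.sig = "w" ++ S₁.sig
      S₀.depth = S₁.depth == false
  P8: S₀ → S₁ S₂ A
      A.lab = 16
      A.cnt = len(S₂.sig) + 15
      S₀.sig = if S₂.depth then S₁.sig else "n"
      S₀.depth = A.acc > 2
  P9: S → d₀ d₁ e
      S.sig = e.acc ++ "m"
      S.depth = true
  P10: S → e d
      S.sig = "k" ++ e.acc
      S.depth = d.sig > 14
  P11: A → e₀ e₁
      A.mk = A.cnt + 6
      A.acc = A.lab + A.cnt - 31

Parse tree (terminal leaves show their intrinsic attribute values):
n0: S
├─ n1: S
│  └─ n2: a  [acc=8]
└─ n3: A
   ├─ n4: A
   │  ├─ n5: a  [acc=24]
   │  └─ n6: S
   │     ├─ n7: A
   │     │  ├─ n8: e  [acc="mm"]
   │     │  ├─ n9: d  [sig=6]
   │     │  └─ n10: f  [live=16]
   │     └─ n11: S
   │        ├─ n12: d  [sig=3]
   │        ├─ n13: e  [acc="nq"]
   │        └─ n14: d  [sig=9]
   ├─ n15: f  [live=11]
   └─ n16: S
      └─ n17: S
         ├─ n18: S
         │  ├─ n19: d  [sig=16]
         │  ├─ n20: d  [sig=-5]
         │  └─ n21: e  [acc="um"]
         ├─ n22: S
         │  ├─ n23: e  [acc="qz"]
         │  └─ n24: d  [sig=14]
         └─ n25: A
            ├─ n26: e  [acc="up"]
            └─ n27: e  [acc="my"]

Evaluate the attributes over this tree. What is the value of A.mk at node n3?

-8

1. n2.acc = 8  [terminal]
2. n1.sig = "rk"  ["rk"]
3. n1.depth = false  [a.acc > 8]
4. n3.lab = -9  [len(S₁.sig) - 11]
5. n3.cnt = 3  [len(S₁.sig) + 1]
6. n4.lab = 24  [A₀.cnt + 21]
7. n4.cnt = 13  [A₀.cnt + A₀.lab + 19]
8. n5.acc = 24  [terminal]
9. n7.lab = 30  [30]
10. n7.cnt = -8  [-8]
11. n8.acc = "mm"  [terminal]
12. n9.sig = 6  [terminal]
13. n10.live = 16  [terminal]
14. n7.mk = 11  [A.cnt + 19]
15. n7.acc = -4  [A.cnt + f.live - 12]
16. n12.sig = 3  [terminal]
17. n13.acc = "nq"  [terminal]
18. n14.sig = 9  [terminal]
19. n11.sig = "vw"  ["vw"]
20. n11.depth = false  [d₁.sig > 9]
21. n6.sig = "rvw"  ["r" ++ S₁.sig]
22. n6.depth = true  [A.acc > -5]
23. n4.mk = -2  [A.lab - 26]
24. n4.acc = 25  [A.lab + 1]
25. n15.live = 11  [terminal]
26. n19.sig = 16  [terminal]
27. n20.sig = -5  [terminal]
28. n21.acc = "um"  [terminal]
29. n18.sig = "umm"  [e.acc ++ "m"]
30. n18.depth = true  [true]
31. n23.acc = "qz"  [terminal]
32. n24.sig = 14  [terminal]
33. n22.sig = "kqz"  ["k" ++ e.acc]
34. n22.depth = false  [d.sig > 14]
35. n25.lab = 16  [16]
36. n25.cnt = 18  [len(S₂.sig) + 15]
37. n26.acc = "up"  [terminal]
38. n27.acc = "my"  [terminal]
39. n25.mk = 24  [A.cnt + 6]
40. n25.acc = 3  [A.lab + A.cnt - 31]
41. n17.sig = "n"  [if S₂.depth then S₁.sig else "n"]
42. n17.depth = true  [A.acc > 2]
43. n16.sig = "wn"  ["w" ++ S₁.sig]
44. n16.depth = false  [S₁.depth == false]
45. n3.mk = -8  [A₁.acc - 33]
46. n3.acc = 13  [f.live + 2]
47. n0.sig = "wrk"  ["w" ++ S₁.sig]
48. n0.depth = true  [A.mk > -9]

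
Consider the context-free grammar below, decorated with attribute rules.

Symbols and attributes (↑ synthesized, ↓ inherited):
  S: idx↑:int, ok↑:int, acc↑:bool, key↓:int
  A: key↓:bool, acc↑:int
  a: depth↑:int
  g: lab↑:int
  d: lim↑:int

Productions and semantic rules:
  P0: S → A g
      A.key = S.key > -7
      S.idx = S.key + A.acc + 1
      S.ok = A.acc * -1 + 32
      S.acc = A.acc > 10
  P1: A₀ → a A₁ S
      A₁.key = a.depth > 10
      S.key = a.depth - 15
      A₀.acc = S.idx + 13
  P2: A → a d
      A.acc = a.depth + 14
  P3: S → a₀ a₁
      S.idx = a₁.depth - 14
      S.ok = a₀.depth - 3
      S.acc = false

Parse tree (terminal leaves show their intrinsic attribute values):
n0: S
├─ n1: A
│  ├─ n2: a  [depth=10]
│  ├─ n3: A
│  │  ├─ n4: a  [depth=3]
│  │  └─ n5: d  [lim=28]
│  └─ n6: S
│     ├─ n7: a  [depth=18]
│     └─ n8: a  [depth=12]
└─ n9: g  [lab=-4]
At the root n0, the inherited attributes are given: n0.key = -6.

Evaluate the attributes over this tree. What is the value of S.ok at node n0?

1. n0.key = -6  [given at root]
2. n1.key = true  [S.key > -7]
3. n2.depth = 10  [terminal]
4. n3.key = false  [a.depth > 10]
5. n4.depth = 3  [terminal]
6. n5.lim = 28  [terminal]
7. n3.acc = 17  [a.depth + 14]
8. n6.key = -5  [a.depth - 15]
9. n7.depth = 18  [terminal]
10. n8.depth = 12  [terminal]
11. n6.idx = -2  [a₁.depth - 14]
12. n6.ok = 15  [a₀.depth - 3]
13. n6.acc = false  [false]
14. n1.acc = 11  [S.idx + 13]
15. n9.lab = -4  [terminal]
16. n0.idx = 6  [S.key + A.acc + 1]
17. n0.ok = 21  [A.acc * -1 + 32]
18. n0.acc = true  [A.acc > 10]

21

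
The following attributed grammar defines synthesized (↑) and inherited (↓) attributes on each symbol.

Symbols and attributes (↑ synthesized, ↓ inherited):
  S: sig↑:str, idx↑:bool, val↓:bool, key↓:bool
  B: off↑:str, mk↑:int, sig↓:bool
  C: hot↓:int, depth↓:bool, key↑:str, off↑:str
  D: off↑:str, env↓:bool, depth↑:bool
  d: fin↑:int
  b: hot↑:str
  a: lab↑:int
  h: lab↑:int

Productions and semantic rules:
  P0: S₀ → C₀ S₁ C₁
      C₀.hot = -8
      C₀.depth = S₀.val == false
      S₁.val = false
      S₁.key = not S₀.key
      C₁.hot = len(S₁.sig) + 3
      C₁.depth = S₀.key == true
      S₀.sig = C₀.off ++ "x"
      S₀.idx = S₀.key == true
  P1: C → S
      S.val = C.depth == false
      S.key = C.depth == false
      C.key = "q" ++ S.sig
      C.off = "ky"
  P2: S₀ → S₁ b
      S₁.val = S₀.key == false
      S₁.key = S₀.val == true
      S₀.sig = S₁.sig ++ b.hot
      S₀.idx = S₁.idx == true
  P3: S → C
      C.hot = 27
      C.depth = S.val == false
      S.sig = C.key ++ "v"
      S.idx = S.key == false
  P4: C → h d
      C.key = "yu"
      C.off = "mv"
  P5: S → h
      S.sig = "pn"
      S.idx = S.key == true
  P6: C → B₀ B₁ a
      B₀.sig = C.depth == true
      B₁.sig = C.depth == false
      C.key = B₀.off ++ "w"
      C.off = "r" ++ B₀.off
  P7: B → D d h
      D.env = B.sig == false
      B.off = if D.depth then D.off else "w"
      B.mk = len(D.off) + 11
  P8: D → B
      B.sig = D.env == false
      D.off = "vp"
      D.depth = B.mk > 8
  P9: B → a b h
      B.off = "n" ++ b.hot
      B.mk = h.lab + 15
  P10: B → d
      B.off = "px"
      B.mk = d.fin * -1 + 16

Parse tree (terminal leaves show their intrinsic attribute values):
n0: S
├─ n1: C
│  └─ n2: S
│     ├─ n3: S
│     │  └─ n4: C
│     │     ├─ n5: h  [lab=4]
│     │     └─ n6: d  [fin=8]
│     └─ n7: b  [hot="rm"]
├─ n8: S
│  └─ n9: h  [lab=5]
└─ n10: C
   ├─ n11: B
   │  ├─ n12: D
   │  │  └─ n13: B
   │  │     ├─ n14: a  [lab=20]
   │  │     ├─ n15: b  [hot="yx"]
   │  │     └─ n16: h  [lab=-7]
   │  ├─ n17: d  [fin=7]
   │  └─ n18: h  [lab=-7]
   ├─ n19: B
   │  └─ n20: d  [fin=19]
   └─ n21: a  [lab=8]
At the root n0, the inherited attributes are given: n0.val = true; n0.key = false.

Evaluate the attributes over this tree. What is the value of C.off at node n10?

1. n0.val = true  [given at root]
2. n0.key = false  [given at root]
3. n1.hot = -8  [-8]
4. n1.depth = false  [S₀.val == false]
5. n2.val = true  [C.depth == false]
6. n2.key = true  [C.depth == false]
7. n3.val = false  [S₀.key == false]
8. n3.key = true  [S₀.val == true]
9. n4.hot = 27  [27]
10. n4.depth = true  [S.val == false]
11. n5.lab = 4  [terminal]
12. n6.fin = 8  [terminal]
13. n4.key = "yu"  ["yu"]
14. n4.off = "mv"  ["mv"]
15. n3.sig = "yuv"  [C.key ++ "v"]
16. n3.idx = false  [S.key == false]
17. n7.hot = "rm"  [terminal]
18. n2.sig = "yuvrm"  [S₁.sig ++ b.hot]
19. n2.idx = false  [S₁.idx == true]
20. n1.key = "qyuvrm"  ["q" ++ S.sig]
21. n1.off = "ky"  ["ky"]
22. n8.val = false  [false]
23. n8.key = true  [not S₀.key]
24. n9.lab = 5  [terminal]
25. n8.sig = "pn"  ["pn"]
26. n8.idx = true  [S.key == true]
27. n10.hot = 5  [len(S₁.sig) + 3]
28. n10.depth = false  [S₀.key == true]
29. n11.sig = false  [C.depth == true]
30. n12.env = true  [B.sig == false]
31. n13.sig = false  [D.env == false]
32. n14.lab = 20  [terminal]
33. n15.hot = "yx"  [terminal]
34. n16.lab = -7  [terminal]
35. n13.off = "nyx"  ["n" ++ b.hot]
36. n13.mk = 8  [h.lab + 15]
37. n12.off = "vp"  ["vp"]
38. n12.depth = false  [B.mk > 8]
39. n17.fin = 7  [terminal]
40. n18.lab = -7  [terminal]
41. n11.off = "w"  [if D.depth then D.off else "w"]
42. n11.mk = 13  [len(D.off) + 11]
43. n19.sig = true  [C.depth == false]
44. n20.fin = 19  [terminal]
45. n19.off = "px"  ["px"]
46. n19.mk = -3  [d.fin * -1 + 16]
47. n21.lab = 8  [terminal]
48. n10.key = "ww"  [B₀.off ++ "w"]
49. n10.off = "rw"  ["r" ++ B₀.off]
50. n0.sig = "kyx"  [C₀.off ++ "x"]
51. n0.idx = false  [S₀.key == true]

"rw"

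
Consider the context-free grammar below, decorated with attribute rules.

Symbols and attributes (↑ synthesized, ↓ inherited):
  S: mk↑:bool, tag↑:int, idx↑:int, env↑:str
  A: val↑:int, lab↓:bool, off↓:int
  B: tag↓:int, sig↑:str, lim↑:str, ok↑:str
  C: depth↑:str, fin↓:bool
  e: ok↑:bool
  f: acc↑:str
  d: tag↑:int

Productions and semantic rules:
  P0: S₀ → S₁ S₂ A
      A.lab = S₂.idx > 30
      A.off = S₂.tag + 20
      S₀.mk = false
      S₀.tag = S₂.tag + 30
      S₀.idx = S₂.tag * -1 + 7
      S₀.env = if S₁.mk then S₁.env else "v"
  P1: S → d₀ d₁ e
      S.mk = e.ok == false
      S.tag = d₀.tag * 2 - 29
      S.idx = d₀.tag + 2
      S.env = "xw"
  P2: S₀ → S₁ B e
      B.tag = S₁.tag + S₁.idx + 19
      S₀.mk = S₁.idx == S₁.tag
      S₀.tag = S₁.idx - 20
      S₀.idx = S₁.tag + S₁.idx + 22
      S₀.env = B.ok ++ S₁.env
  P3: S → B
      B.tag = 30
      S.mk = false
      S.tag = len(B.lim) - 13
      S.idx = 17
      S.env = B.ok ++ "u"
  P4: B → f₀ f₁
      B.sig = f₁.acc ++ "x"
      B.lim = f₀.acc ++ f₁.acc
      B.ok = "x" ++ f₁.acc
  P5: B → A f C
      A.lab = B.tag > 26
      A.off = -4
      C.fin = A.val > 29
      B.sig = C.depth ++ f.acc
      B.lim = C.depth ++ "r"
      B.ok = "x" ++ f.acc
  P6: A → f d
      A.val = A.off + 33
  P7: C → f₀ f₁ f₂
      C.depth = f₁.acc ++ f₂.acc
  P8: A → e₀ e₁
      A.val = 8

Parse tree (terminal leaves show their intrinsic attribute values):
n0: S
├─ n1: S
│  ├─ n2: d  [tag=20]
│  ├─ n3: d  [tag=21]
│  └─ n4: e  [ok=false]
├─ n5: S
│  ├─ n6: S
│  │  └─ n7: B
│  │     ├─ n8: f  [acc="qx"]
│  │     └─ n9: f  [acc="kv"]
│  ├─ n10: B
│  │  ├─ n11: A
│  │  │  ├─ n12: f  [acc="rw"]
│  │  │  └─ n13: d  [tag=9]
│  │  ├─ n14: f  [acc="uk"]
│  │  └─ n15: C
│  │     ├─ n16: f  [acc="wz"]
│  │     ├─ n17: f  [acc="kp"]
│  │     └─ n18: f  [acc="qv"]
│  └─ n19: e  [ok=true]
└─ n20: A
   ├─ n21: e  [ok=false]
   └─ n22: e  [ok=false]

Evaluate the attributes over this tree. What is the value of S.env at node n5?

"xukxkvu"

1. n2.tag = 20  [terminal]
2. n3.tag = 21  [terminal]
3. n4.ok = false  [terminal]
4. n1.mk = true  [e.ok == false]
5. n1.tag = 11  [d₀.tag * 2 - 29]
6. n1.idx = 22  [d₀.tag + 2]
7. n1.env = "xw"  ["xw"]
8. n7.tag = 30  [30]
9. n8.acc = "qx"  [terminal]
10. n9.acc = "kv"  [terminal]
11. n7.sig = "kvx"  [f₁.acc ++ "x"]
12. n7.lim = "qxkv"  [f₀.acc ++ f₁.acc]
13. n7.ok = "xkv"  ["x" ++ f₁.acc]
14. n6.mk = false  [false]
15. n6.tag = -9  [len(B.lim) - 13]
16. n6.idx = 17  [17]
17. n6.env = "xkvu"  [B.ok ++ "u"]
18. n10.tag = 27  [S₁.tag + S₁.idx + 19]
19. n11.lab = true  [B.tag > 26]
20. n11.off = -4  [-4]
21. n12.acc = "rw"  [terminal]
22. n13.tag = 9  [terminal]
23. n11.val = 29  [A.off + 33]
24. n14.acc = "uk"  [terminal]
25. n15.fin = false  [A.val > 29]
26. n16.acc = "wz"  [terminal]
27. n17.acc = "kp"  [terminal]
28. n18.acc = "qv"  [terminal]
29. n15.depth = "kpqv"  [f₁.acc ++ f₂.acc]
30. n10.sig = "kpqvuk"  [C.depth ++ f.acc]
31. n10.lim = "kpqvr"  [C.depth ++ "r"]
32. n10.ok = "xuk"  ["x" ++ f.acc]
33. n19.ok = true  [terminal]
34. n5.mk = false  [S₁.idx == S₁.tag]
35. n5.tag = -3  [S₁.idx - 20]
36. n5.idx = 30  [S₁.tag + S₁.idx + 22]
37. n5.env = "xukxkvu"  [B.ok ++ S₁.env]
38. n20.lab = false  [S₂.idx > 30]
39. n20.off = 17  [S₂.tag + 20]
40. n21.ok = false  [terminal]
41. n22.ok = false  [terminal]
42. n20.val = 8  [8]
43. n0.mk = false  [false]
44. n0.tag = 27  [S₂.tag + 30]
45. n0.idx = 10  [S₂.tag * -1 + 7]
46. n0.env = "xw"  [if S₁.mk then S₁.env else "v"]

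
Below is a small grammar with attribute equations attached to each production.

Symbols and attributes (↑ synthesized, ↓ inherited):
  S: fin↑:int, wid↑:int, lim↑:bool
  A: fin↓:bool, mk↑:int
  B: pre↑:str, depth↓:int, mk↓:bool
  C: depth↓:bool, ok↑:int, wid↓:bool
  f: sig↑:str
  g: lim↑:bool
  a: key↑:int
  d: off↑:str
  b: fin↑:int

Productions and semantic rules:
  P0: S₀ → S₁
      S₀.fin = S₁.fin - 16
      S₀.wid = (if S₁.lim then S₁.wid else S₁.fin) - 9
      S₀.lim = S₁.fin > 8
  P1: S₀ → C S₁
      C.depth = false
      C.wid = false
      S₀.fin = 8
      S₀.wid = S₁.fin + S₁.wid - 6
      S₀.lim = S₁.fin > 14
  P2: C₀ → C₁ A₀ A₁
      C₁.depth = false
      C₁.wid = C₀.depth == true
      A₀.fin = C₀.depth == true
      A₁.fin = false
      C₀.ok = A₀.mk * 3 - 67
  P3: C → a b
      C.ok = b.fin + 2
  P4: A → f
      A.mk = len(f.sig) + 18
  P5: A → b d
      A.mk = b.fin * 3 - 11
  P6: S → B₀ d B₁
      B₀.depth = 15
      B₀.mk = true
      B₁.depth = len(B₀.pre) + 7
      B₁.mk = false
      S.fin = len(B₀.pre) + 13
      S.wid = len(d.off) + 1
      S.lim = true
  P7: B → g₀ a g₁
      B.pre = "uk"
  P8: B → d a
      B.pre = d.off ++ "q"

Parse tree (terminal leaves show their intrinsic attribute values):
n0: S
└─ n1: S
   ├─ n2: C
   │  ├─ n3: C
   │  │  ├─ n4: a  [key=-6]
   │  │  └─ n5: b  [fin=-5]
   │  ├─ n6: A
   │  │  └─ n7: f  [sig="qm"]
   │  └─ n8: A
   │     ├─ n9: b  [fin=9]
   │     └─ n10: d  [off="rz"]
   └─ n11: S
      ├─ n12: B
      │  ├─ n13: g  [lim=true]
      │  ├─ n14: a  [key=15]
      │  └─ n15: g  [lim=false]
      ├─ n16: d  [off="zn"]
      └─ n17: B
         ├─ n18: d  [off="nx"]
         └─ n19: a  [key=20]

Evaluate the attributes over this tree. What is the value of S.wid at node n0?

1. n2.depth = false  [false]
2. n2.wid = false  [false]
3. n3.depth = false  [false]
4. n3.wid = false  [C₀.depth == true]
5. n4.key = -6  [terminal]
6. n5.fin = -5  [terminal]
7. n3.ok = -3  [b.fin + 2]
8. n6.fin = false  [C₀.depth == true]
9. n7.sig = "qm"  [terminal]
10. n6.mk = 20  [len(f.sig) + 18]
11. n8.fin = false  [false]
12. n9.fin = 9  [terminal]
13. n10.off = "rz"  [terminal]
14. n8.mk = 16  [b.fin * 3 - 11]
15. n2.ok = -7  [A₀.mk * 3 - 67]
16. n12.depth = 15  [15]
17. n12.mk = true  [true]
18. n13.lim = true  [terminal]
19. n14.key = 15  [terminal]
20. n15.lim = false  [terminal]
21. n12.pre = "uk"  ["uk"]
22. n16.off = "zn"  [terminal]
23. n17.depth = 9  [len(B₀.pre) + 7]
24. n17.mk = false  [false]
25. n18.off = "nx"  [terminal]
26. n19.key = 20  [terminal]
27. n17.pre = "nxq"  [d.off ++ "q"]
28. n11.fin = 15  [len(B₀.pre) + 13]
29. n11.wid = 3  [len(d.off) + 1]
30. n11.lim = true  [true]
31. n1.fin = 8  [8]
32. n1.wid = 12  [S₁.fin + S₁.wid - 6]
33. n1.lim = true  [S₁.fin > 14]
34. n0.fin = -8  [S₁.fin - 16]
35. n0.wid = 3  [(if S₁.lim then S₁.wid else S₁.fin) - 9]
36. n0.lim = false  [S₁.fin > 8]

3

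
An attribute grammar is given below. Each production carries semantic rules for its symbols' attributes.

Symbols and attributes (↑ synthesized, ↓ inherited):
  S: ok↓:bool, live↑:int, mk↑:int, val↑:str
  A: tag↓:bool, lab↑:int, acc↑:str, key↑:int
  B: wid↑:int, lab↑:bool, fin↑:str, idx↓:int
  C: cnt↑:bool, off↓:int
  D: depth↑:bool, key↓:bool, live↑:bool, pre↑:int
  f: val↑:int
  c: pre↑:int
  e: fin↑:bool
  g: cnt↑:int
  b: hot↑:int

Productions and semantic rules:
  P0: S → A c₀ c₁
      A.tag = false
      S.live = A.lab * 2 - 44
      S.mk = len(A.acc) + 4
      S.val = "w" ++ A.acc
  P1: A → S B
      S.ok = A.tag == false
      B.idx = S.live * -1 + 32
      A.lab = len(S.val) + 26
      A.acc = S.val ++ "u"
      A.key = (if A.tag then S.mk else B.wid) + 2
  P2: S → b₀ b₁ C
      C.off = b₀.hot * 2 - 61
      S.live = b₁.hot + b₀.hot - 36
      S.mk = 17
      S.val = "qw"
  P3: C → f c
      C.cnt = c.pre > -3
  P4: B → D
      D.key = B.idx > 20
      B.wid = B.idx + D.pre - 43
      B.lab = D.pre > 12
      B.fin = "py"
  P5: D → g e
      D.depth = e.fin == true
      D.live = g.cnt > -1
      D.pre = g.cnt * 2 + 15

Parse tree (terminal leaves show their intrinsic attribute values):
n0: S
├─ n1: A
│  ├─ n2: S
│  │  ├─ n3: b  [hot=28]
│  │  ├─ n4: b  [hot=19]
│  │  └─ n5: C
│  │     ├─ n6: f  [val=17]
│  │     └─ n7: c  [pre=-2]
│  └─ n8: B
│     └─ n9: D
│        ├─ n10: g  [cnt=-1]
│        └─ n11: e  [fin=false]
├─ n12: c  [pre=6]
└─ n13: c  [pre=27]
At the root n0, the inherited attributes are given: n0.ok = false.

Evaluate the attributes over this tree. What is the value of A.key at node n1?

-7

1. n0.ok = false  [given at root]
2. n1.tag = false  [false]
3. n2.ok = true  [A.tag == false]
4. n3.hot = 28  [terminal]
5. n4.hot = 19  [terminal]
6. n5.off = -5  [b₀.hot * 2 - 61]
7. n6.val = 17  [terminal]
8. n7.pre = -2  [terminal]
9. n5.cnt = true  [c.pre > -3]
10. n2.live = 11  [b₁.hot + b₀.hot - 36]
11. n2.mk = 17  [17]
12. n2.val = "qw"  ["qw"]
13. n8.idx = 21  [S.live * -1 + 32]
14. n9.key = true  [B.idx > 20]
15. n10.cnt = -1  [terminal]
16. n11.fin = false  [terminal]
17. n9.depth = false  [e.fin == true]
18. n9.live = false  [g.cnt > -1]
19. n9.pre = 13  [g.cnt * 2 + 15]
20. n8.wid = -9  [B.idx + D.pre - 43]
21. n8.lab = true  [D.pre > 12]
22. n8.fin = "py"  ["py"]
23. n1.lab = 28  [len(S.val) + 26]
24. n1.acc = "qwu"  [S.val ++ "u"]
25. n1.key = -7  [(if A.tag then S.mk else B.wid) + 2]
26. n12.pre = 6  [terminal]
27. n13.pre = 27  [terminal]
28. n0.live = 12  [A.lab * 2 - 44]
29. n0.mk = 7  [len(A.acc) + 4]
30. n0.val = "wqwu"  ["w" ++ A.acc]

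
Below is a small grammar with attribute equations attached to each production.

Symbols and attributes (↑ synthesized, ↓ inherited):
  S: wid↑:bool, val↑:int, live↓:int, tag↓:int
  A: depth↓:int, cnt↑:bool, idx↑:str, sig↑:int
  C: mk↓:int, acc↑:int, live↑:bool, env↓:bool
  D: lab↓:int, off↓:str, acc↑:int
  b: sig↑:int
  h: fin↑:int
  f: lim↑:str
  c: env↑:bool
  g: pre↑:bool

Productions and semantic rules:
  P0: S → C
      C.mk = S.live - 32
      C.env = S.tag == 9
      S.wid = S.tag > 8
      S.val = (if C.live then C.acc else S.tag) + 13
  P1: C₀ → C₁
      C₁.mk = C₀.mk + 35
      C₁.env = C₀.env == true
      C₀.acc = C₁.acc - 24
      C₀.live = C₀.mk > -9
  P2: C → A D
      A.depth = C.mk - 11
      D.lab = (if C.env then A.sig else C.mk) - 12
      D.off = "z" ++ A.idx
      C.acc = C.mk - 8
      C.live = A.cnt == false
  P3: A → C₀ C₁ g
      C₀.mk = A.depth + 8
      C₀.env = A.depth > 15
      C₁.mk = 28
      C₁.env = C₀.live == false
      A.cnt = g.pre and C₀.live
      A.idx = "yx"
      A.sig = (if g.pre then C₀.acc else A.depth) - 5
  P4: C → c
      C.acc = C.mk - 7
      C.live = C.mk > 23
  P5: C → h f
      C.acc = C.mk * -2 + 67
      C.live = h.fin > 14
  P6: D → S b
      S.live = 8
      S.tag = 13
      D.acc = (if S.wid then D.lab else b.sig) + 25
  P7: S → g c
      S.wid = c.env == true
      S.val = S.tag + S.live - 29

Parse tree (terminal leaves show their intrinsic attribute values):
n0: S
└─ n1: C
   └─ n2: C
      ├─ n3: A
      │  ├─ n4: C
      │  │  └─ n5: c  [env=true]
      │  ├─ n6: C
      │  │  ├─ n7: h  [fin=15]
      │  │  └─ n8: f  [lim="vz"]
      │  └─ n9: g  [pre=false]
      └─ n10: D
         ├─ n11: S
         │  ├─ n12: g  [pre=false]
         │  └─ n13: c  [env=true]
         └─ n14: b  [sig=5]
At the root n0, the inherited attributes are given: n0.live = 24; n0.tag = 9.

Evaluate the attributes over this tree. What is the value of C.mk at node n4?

24

1. n0.live = 24  [given at root]
2. n0.tag = 9  [given at root]
3. n1.mk = -8  [S.live - 32]
4. n1.env = true  [S.tag == 9]
5. n2.mk = 27  [C₀.mk + 35]
6. n2.env = true  [C₀.env == true]
7. n3.depth = 16  [C.mk - 11]
8. n4.mk = 24  [A.depth + 8]
9. n4.env = true  [A.depth > 15]
10. n5.env = true  [terminal]
11. n4.acc = 17  [C.mk - 7]
12. n4.live = true  [C.mk > 23]
13. n6.mk = 28  [28]
14. n6.env = false  [C₀.live == false]
15. n7.fin = 15  [terminal]
16. n8.lim = "vz"  [terminal]
17. n6.acc = 11  [C.mk * -2 + 67]
18. n6.live = true  [h.fin > 14]
19. n9.pre = false  [terminal]
20. n3.cnt = false  [g.pre and C₀.live]
21. n3.idx = "yx"  ["yx"]
22. n3.sig = 11  [(if g.pre then C₀.acc else A.depth) - 5]
23. n10.lab = -1  [(if C.env then A.sig else C.mk) - 12]
24. n10.off = "zyx"  ["z" ++ A.idx]
25. n11.live = 8  [8]
26. n11.tag = 13  [13]
27. n12.pre = false  [terminal]
28. n13.env = true  [terminal]
29. n11.wid = true  [c.env == true]
30. n11.val = -8  [S.tag + S.live - 29]
31. n14.sig = 5  [terminal]
32. n10.acc = 24  [(if S.wid then D.lab else b.sig) + 25]
33. n2.acc = 19  [C.mk - 8]
34. n2.live = true  [A.cnt == false]
35. n1.acc = -5  [C₁.acc - 24]
36. n1.live = true  [C₀.mk > -9]
37. n0.wid = true  [S.tag > 8]
38. n0.val = 8  [(if C.live then C.acc else S.tag) + 13]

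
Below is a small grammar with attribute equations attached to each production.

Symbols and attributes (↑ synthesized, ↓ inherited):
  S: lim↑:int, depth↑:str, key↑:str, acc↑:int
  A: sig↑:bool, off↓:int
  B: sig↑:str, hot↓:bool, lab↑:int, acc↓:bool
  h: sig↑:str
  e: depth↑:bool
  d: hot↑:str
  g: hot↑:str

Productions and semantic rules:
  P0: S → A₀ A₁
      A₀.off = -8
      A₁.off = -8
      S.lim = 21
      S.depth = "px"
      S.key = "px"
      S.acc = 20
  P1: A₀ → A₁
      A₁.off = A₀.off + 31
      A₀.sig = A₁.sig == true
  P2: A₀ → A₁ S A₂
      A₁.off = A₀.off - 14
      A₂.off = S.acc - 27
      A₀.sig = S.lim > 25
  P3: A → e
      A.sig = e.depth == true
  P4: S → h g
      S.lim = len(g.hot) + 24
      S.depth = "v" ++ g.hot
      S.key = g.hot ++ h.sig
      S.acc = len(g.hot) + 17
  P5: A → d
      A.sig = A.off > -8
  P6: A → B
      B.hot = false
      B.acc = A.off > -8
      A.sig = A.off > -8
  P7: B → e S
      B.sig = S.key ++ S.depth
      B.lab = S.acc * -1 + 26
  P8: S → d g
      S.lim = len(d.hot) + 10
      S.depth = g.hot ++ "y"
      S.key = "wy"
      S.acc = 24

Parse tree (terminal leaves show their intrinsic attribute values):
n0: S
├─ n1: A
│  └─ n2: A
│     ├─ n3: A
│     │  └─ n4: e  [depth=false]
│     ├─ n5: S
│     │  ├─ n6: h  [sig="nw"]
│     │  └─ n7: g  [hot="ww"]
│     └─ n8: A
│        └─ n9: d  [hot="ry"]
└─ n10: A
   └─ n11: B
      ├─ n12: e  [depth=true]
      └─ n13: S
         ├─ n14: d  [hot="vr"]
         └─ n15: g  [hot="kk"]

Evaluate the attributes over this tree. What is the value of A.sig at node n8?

1. n1.off = -8  [-8]
2. n2.off = 23  [A₀.off + 31]
3. n3.off = 9  [A₀.off - 14]
4. n4.depth = false  [terminal]
5. n3.sig = false  [e.depth == true]
6. n6.sig = "nw"  [terminal]
7. n7.hot = "ww"  [terminal]
8. n5.lim = 26  [len(g.hot) + 24]
9. n5.depth = "vww"  ["v" ++ g.hot]
10. n5.key = "wwnw"  [g.hot ++ h.sig]
11. n5.acc = 19  [len(g.hot) + 17]
12. n8.off = -8  [S.acc - 27]
13. n9.hot = "ry"  [terminal]
14. n8.sig = false  [A.off > -8]
15. n2.sig = true  [S.lim > 25]
16. n1.sig = true  [A₁.sig == true]
17. n10.off = -8  [-8]
18. n11.hot = false  [false]
19. n11.acc = false  [A.off > -8]
20. n12.depth = true  [terminal]
21. n14.hot = "vr"  [terminal]
22. n15.hot = "kk"  [terminal]
23. n13.lim = 12  [len(d.hot) + 10]
24. n13.depth = "kky"  [g.hot ++ "y"]
25. n13.key = "wy"  ["wy"]
26. n13.acc = 24  [24]
27. n11.sig = "wykky"  [S.key ++ S.depth]
28. n11.lab = 2  [S.acc * -1 + 26]
29. n10.sig = false  [A.off > -8]
30. n0.lim = 21  [21]
31. n0.depth = "px"  ["px"]
32. n0.key = "px"  ["px"]
33. n0.acc = 20  [20]

false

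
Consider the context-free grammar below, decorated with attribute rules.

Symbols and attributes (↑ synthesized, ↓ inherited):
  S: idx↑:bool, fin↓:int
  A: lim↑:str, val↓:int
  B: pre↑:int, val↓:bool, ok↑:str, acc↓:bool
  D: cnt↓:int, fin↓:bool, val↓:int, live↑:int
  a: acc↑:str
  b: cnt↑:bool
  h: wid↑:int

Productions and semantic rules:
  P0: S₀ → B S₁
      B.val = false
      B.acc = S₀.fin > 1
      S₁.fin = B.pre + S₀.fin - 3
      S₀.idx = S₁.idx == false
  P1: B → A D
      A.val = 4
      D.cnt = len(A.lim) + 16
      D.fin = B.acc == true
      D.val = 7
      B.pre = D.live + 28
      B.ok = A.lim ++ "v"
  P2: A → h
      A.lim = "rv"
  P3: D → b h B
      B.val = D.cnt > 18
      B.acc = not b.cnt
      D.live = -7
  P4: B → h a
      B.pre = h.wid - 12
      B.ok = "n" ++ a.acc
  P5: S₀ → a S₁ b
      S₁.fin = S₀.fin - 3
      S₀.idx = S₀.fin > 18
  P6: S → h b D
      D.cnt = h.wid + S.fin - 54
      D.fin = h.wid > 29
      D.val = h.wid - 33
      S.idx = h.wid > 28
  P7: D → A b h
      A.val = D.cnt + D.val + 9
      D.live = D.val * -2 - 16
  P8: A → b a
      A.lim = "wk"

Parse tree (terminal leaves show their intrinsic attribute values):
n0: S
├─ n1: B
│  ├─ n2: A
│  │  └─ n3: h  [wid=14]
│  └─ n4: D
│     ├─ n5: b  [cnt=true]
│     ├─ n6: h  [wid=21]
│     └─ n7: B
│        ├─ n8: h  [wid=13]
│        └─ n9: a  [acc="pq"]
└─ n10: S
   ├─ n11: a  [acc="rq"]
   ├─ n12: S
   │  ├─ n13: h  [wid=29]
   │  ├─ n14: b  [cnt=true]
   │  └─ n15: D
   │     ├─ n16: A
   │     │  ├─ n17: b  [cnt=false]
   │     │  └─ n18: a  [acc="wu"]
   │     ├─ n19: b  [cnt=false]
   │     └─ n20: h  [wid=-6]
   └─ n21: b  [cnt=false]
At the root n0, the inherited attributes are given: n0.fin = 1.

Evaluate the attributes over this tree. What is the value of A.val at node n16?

1. n0.fin = 1  [given at root]
2. n1.val = false  [false]
3. n1.acc = false  [S₀.fin > 1]
4. n2.val = 4  [4]
5. n3.wid = 14  [terminal]
6. n2.lim = "rv"  ["rv"]
7. n4.cnt = 18  [len(A.lim) + 16]
8. n4.fin = false  [B.acc == true]
9. n4.val = 7  [7]
10. n5.cnt = true  [terminal]
11. n6.wid = 21  [terminal]
12. n7.val = false  [D.cnt > 18]
13. n7.acc = false  [not b.cnt]
14. n8.wid = 13  [terminal]
15. n9.acc = "pq"  [terminal]
16. n7.pre = 1  [h.wid - 12]
17. n7.ok = "npq"  ["n" ++ a.acc]
18. n4.live = -7  [-7]
19. n1.pre = 21  [D.live + 28]
20. n1.ok = "rvv"  [A.lim ++ "v"]
21. n10.fin = 19  [B.pre + S₀.fin - 3]
22. n11.acc = "rq"  [terminal]
23. n12.fin = 16  [S₀.fin - 3]
24. n13.wid = 29  [terminal]
25. n14.cnt = true  [terminal]
26. n15.cnt = -9  [h.wid + S.fin - 54]
27. n15.fin = false  [h.wid > 29]
28. n15.val = -4  [h.wid - 33]
29. n16.val = -4  [D.cnt + D.val + 9]
30. n17.cnt = false  [terminal]
31. n18.acc = "wu"  [terminal]
32. n16.lim = "wk"  ["wk"]
33. n19.cnt = false  [terminal]
34. n20.wid = -6  [terminal]
35. n15.live = -8  [D.val * -2 - 16]
36. n12.idx = true  [h.wid > 28]
37. n21.cnt = false  [terminal]
38. n10.idx = true  [S₀.fin > 18]
39. n0.idx = false  [S₁.idx == false]

-4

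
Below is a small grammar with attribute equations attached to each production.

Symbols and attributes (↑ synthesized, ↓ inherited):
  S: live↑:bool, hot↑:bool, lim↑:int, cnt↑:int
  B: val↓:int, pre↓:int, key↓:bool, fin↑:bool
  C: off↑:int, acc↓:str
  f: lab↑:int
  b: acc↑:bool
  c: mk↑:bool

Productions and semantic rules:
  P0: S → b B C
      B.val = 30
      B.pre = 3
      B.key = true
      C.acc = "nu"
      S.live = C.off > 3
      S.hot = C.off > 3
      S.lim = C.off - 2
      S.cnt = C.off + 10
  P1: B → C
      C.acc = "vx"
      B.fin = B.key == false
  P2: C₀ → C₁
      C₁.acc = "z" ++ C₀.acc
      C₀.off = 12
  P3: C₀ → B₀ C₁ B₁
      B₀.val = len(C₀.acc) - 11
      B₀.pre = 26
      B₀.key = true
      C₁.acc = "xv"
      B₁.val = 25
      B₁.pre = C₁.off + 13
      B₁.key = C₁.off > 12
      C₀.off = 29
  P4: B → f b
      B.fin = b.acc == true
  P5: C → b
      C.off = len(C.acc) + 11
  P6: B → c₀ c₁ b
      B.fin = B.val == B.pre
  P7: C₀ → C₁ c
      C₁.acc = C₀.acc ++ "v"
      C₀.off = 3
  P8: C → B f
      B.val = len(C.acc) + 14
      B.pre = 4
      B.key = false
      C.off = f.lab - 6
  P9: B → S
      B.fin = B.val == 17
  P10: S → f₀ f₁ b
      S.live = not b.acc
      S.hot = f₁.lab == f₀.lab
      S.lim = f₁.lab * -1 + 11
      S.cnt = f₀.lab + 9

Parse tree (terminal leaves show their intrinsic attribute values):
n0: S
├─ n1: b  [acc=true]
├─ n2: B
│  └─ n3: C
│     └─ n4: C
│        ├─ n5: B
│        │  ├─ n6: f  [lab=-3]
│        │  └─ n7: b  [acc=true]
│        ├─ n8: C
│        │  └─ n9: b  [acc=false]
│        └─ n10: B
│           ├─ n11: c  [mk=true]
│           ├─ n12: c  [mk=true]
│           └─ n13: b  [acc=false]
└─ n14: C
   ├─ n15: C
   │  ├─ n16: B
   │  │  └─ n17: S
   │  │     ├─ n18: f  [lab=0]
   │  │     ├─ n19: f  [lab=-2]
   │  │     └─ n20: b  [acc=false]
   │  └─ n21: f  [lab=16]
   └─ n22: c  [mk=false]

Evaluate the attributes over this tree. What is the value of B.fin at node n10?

false

1. n1.acc = true  [terminal]
2. n2.val = 30  [30]
3. n2.pre = 3  [3]
4. n2.key = true  [true]
5. n3.acc = "vx"  ["vx"]
6. n4.acc = "zvx"  ["z" ++ C₀.acc]
7. n5.val = -8  [len(C₀.acc) - 11]
8. n5.pre = 26  [26]
9. n5.key = true  [true]
10. n6.lab = -3  [terminal]
11. n7.acc = true  [terminal]
12. n5.fin = true  [b.acc == true]
13. n8.acc = "xv"  ["xv"]
14. n9.acc = false  [terminal]
15. n8.off = 13  [len(C.acc) + 11]
16. n10.val = 25  [25]
17. n10.pre = 26  [C₁.off + 13]
18. n10.key = true  [C₁.off > 12]
19. n11.mk = true  [terminal]
20. n12.mk = true  [terminal]
21. n13.acc = false  [terminal]
22. n10.fin = false  [B.val == B.pre]
23. n4.off = 29  [29]
24. n3.off = 12  [12]
25. n2.fin = false  [B.key == false]
26. n14.acc = "nu"  ["nu"]
27. n15.acc = "nuv"  [C₀.acc ++ "v"]
28. n16.val = 17  [len(C.acc) + 14]
29. n16.pre = 4  [4]
30. n16.key = false  [false]
31. n18.lab = 0  [terminal]
32. n19.lab = -2  [terminal]
33. n20.acc = false  [terminal]
34. n17.live = true  [not b.acc]
35. n17.hot = false  [f₁.lab == f₀.lab]
36. n17.lim = 13  [f₁.lab * -1 + 11]
37. n17.cnt = 9  [f₀.lab + 9]
38. n16.fin = true  [B.val == 17]
39. n21.lab = 16  [terminal]
40. n15.off = 10  [f.lab - 6]
41. n22.mk = false  [terminal]
42. n14.off = 3  [3]
43. n0.live = false  [C.off > 3]
44. n0.hot = false  [C.off > 3]
45. n0.lim = 1  [C.off - 2]
46. n0.cnt = 13  [C.off + 10]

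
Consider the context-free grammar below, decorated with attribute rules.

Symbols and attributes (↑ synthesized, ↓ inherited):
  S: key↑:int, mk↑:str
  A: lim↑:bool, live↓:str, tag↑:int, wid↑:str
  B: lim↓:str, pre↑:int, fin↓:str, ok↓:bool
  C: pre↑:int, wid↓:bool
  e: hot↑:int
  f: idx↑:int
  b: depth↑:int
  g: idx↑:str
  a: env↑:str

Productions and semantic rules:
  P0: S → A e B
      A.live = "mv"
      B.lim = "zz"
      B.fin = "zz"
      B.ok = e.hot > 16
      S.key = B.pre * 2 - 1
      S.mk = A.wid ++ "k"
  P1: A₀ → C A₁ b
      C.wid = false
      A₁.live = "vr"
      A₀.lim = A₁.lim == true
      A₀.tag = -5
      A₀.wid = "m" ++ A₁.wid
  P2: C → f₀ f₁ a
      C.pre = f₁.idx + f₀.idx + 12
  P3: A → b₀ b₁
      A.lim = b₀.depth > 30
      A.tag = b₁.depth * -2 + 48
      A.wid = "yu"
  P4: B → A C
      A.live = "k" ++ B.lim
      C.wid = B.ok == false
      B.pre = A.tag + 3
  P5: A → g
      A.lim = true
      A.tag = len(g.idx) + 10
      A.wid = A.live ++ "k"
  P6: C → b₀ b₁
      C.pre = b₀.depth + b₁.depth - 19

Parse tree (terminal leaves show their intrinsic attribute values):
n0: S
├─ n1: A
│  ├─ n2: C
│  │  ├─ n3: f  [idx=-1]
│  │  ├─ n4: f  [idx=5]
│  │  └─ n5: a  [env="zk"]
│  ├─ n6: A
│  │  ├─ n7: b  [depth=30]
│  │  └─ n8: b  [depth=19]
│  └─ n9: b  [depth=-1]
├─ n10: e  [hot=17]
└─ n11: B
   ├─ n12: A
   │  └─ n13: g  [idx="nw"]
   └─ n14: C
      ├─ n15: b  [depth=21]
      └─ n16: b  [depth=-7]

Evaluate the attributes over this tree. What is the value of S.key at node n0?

1. n1.live = "mv"  ["mv"]
2. n2.wid = false  [false]
3. n3.idx = -1  [terminal]
4. n4.idx = 5  [terminal]
5. n5.env = "zk"  [terminal]
6. n2.pre = 16  [f₁.idx + f₀.idx + 12]
7. n6.live = "vr"  ["vr"]
8. n7.depth = 30  [terminal]
9. n8.depth = 19  [terminal]
10. n6.lim = false  [b₀.depth > 30]
11. n6.tag = 10  [b₁.depth * -2 + 48]
12. n6.wid = "yu"  ["yu"]
13. n9.depth = -1  [terminal]
14. n1.lim = false  [A₁.lim == true]
15. n1.tag = -5  [-5]
16. n1.wid = "myu"  ["m" ++ A₁.wid]
17. n10.hot = 17  [terminal]
18. n11.lim = "zz"  ["zz"]
19. n11.fin = "zz"  ["zz"]
20. n11.ok = true  [e.hot > 16]
21. n12.live = "kzz"  ["k" ++ B.lim]
22. n13.idx = "nw"  [terminal]
23. n12.lim = true  [true]
24. n12.tag = 12  [len(g.idx) + 10]
25. n12.wid = "kzzk"  [A.live ++ "k"]
26. n14.wid = false  [B.ok == false]
27. n15.depth = 21  [terminal]
28. n16.depth = -7  [terminal]
29. n14.pre = -5  [b₀.depth + b₁.depth - 19]
30. n11.pre = 15  [A.tag + 3]
31. n0.key = 29  [B.pre * 2 - 1]
32. n0.mk = "myuk"  [A.wid ++ "k"]

29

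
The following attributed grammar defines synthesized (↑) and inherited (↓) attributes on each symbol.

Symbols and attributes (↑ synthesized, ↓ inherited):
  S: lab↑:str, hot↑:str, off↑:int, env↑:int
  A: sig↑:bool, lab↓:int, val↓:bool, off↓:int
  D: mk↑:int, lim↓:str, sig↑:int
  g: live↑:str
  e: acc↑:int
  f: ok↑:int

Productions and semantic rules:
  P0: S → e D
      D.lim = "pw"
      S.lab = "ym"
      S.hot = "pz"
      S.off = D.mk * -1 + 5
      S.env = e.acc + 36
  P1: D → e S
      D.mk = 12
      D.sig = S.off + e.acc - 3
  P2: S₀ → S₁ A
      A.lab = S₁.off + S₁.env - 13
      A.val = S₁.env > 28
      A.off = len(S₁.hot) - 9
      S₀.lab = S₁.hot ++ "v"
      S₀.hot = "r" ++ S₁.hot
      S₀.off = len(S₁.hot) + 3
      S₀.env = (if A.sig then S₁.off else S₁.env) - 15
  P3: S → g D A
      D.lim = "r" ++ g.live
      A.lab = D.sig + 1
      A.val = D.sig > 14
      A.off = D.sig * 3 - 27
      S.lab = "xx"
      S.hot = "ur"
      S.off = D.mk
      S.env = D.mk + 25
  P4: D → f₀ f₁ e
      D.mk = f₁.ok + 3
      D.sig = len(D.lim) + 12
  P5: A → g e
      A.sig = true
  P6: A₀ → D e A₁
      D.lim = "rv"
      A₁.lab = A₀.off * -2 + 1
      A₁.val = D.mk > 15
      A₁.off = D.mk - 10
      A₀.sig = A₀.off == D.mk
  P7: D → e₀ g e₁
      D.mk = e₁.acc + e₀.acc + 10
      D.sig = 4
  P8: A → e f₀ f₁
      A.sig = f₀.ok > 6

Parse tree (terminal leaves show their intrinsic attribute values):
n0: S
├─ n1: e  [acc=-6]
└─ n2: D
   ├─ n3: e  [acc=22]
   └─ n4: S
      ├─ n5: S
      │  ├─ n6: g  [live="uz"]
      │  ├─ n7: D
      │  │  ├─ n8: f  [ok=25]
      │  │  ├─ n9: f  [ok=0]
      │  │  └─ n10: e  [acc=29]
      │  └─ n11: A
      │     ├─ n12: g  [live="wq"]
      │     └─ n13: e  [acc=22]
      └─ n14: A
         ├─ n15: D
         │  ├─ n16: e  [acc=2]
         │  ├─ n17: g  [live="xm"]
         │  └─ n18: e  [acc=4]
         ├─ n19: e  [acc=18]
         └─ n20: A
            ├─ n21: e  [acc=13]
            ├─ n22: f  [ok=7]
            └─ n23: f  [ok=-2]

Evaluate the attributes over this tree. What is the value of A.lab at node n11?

16

1. n1.acc = -6  [terminal]
2. n2.lim = "pw"  ["pw"]
3. n3.acc = 22  [terminal]
4. n6.live = "uz"  [terminal]
5. n7.lim = "ruz"  ["r" ++ g.live]
6. n8.ok = 25  [terminal]
7. n9.ok = 0  [terminal]
8. n10.acc = 29  [terminal]
9. n7.mk = 3  [f₁.ok + 3]
10. n7.sig = 15  [len(D.lim) + 12]
11. n11.lab = 16  [D.sig + 1]
12. n11.val = true  [D.sig > 14]
13. n11.off = 18  [D.sig * 3 - 27]
14. n12.live = "wq"  [terminal]
15. n13.acc = 22  [terminal]
16. n11.sig = true  [true]
17. n5.lab = "xx"  ["xx"]
18. n5.hot = "ur"  ["ur"]
19. n5.off = 3  [D.mk]
20. n5.env = 28  [D.mk + 25]
21. n14.lab = 18  [S₁.off + S₁.env - 13]
22. n14.val = false  [S₁.env > 28]
23. n14.off = -7  [len(S₁.hot) - 9]
24. n15.lim = "rv"  ["rv"]
25. n16.acc = 2  [terminal]
26. n17.live = "xm"  [terminal]
27. n18.acc = 4  [terminal]
28. n15.mk = 16  [e₁.acc + e₀.acc + 10]
29. n15.sig = 4  [4]
30. n19.acc = 18  [terminal]
31. n20.lab = 15  [A₀.off * -2 + 1]
32. n20.val = true  [D.mk > 15]
33. n20.off = 6  [D.mk - 10]
34. n21.acc = 13  [terminal]
35. n22.ok = 7  [terminal]
36. n23.ok = -2  [terminal]
37. n20.sig = true  [f₀.ok > 6]
38. n14.sig = false  [A₀.off == D.mk]
39. n4.lab = "urv"  [S₁.hot ++ "v"]
40. n4.hot = "rur"  ["r" ++ S₁.hot]
41. n4.off = 5  [len(S₁.hot) + 3]
42. n4.env = 13  [(if A.sig then S₁.off else S₁.env) - 15]
43. n2.mk = 12  [12]
44. n2.sig = 24  [S.off + e.acc - 3]
45. n0.lab = "ym"  ["ym"]
46. n0.hot = "pz"  ["pz"]
47. n0.off = -7  [D.mk * -1 + 5]
48. n0.env = 30  [e.acc + 36]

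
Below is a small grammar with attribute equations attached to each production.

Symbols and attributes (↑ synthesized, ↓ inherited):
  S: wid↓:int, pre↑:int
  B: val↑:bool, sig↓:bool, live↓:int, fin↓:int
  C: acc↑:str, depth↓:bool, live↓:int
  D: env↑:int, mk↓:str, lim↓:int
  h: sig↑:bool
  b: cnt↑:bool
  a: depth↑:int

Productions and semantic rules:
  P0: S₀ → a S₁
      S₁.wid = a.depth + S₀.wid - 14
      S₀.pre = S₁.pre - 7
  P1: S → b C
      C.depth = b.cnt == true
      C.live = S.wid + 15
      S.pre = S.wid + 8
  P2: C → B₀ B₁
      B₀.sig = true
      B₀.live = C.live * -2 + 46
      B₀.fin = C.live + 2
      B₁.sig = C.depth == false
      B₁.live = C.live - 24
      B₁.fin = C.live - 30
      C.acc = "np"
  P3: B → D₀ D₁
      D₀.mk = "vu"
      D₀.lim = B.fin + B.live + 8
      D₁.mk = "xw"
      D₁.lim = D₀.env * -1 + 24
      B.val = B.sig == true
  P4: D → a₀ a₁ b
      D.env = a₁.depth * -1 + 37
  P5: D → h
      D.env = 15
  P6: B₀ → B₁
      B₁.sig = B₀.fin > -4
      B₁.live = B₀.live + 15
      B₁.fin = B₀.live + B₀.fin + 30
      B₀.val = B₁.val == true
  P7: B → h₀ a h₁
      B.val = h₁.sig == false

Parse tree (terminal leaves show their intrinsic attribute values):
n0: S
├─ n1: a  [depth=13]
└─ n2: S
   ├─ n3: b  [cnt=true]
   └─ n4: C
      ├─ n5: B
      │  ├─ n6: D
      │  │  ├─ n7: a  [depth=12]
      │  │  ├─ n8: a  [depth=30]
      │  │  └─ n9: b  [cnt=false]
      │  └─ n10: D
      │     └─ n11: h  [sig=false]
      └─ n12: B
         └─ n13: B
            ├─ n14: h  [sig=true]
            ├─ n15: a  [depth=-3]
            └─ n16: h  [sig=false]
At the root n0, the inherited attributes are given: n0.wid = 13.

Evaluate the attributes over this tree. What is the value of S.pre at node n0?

13

1. n0.wid = 13  [given at root]
2. n1.depth = 13  [terminal]
3. n2.wid = 12  [a.depth + S₀.wid - 14]
4. n3.cnt = true  [terminal]
5. n4.depth = true  [b.cnt == true]
6. n4.live = 27  [S.wid + 15]
7. n5.sig = true  [true]
8. n5.live = -8  [C.live * -2 + 46]
9. n5.fin = 29  [C.live + 2]
10. n6.mk = "vu"  ["vu"]
11. n6.lim = 29  [B.fin + B.live + 8]
12. n7.depth = 12  [terminal]
13. n8.depth = 30  [terminal]
14. n9.cnt = false  [terminal]
15. n6.env = 7  [a₁.depth * -1 + 37]
16. n10.mk = "xw"  ["xw"]
17. n10.lim = 17  [D₀.env * -1 + 24]
18. n11.sig = false  [terminal]
19. n10.env = 15  [15]
20. n5.val = true  [B.sig == true]
21. n12.sig = false  [C.depth == false]
22. n12.live = 3  [C.live - 24]
23. n12.fin = -3  [C.live - 30]
24. n13.sig = true  [B₀.fin > -4]
25. n13.live = 18  [B₀.live + 15]
26. n13.fin = 30  [B₀.live + B₀.fin + 30]
27. n14.sig = true  [terminal]
28. n15.depth = -3  [terminal]
29. n16.sig = false  [terminal]
30. n13.val = true  [h₁.sig == false]
31. n12.val = true  [B₁.val == true]
32. n4.acc = "np"  ["np"]
33. n2.pre = 20  [S.wid + 8]
34. n0.pre = 13  [S₁.pre - 7]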